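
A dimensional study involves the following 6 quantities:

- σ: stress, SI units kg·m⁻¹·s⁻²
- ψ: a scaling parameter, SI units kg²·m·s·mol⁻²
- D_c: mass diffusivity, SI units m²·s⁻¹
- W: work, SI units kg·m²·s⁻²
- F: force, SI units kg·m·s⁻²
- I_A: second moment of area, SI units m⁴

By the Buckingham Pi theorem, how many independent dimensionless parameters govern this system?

2

There are 6 variables and 4 base dimensions (M, L, T, N).
The dimension matrix has rank 4.
Independent dimensionless groups: 6 − 4 = 2.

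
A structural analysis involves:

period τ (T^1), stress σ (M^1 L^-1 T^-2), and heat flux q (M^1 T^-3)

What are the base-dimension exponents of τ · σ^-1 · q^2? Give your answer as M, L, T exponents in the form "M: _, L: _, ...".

Collect each base-dimension exponent across the product:
  M: (0) − (1) + 2·(1) = 1
  L: (0) − (-1) + 2·(0) = 1
  T: (1) − (-2) + 2·(-3) = -3
So the dimensions are [M L T⁻³].

M: 1, L: 1, T: -3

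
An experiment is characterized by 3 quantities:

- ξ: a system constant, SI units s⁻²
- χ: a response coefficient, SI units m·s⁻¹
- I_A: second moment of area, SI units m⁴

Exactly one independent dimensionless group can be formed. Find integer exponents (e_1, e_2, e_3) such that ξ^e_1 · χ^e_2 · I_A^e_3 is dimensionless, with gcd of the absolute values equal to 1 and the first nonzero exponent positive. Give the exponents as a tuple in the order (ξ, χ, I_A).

L: e_1·(0) + e_2·(1) + e_3·(4) = 0
T: e_1·(-2) + e_2·(-1) + e_3·(0) = 0
Solving this homogeneous linear system for the smallest-integer solution (first nonzero entry positive) gives (2, -4, 1).

(2, -4, 1)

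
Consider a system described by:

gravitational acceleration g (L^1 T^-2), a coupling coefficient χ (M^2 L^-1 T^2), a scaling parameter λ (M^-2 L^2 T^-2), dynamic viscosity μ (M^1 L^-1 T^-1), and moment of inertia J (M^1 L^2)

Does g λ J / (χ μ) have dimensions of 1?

no

Sum the exponent of each base dimension across the product:
  M: [g]_M − [χ]_M + [λ]_M − [μ]_M + [J]_M = (0) − (2) + (-2) − (1) + (1) = -4
  L: [g]_L − [χ]_L + [λ]_L − [μ]_L + [J]_L = (1) − (-1) + (2) − (-1) + (2) = 7
  T: [g]_T − [χ]_T + [λ]_T − [μ]_T + [J]_T = (-2) − (2) + (-2) − (-1) + (0) = -5
Net dimensions [M⁻⁴ L⁷ T⁻⁵] ≠ [1] — not dimensionless.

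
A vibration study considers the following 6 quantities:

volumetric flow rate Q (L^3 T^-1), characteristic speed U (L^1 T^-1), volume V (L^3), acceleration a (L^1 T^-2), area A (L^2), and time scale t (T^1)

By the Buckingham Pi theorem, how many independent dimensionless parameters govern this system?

4

There are 6 variables and 2 base dimensions (L, T).
The dimension matrix has rank 2.
Independent dimensionless groups: 6 − 2 = 4.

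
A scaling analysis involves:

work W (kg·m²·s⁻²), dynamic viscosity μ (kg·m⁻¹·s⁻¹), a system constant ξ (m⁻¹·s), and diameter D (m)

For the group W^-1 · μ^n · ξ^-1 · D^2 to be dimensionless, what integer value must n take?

1

Balance the M exponent: (1)·n from μ, plus −(1) − (0) + 2·(0) = -1 from the rest, must sum to zero.
n − 1 = 0, so n = 1.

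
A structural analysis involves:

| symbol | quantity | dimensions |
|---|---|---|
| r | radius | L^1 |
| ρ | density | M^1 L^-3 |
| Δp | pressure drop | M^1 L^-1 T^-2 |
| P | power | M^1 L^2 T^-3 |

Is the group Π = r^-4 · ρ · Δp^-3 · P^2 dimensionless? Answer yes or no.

Sum the exponent of each base dimension across the product:
  M: −4·[r]_M + [ρ]_M − 3·[Δp]_M + 2·[P]_M = −4·(0) + (1) − 3·(1) + 2·(1) = 0
  L: −4·[r]_L + [ρ]_L − 3·[Δp]_L + 2·[P]_L = −4·(1) + (-3) − 3·(-1) + 2·(2) = 0
  T: −4·[r]_T + [ρ]_T − 3·[Δp]_T + 2·[P]_T = −4·(0) + (0) − 3·(-2) + 2·(-3) = 0
All base exponents vanish — dimensionless.

yes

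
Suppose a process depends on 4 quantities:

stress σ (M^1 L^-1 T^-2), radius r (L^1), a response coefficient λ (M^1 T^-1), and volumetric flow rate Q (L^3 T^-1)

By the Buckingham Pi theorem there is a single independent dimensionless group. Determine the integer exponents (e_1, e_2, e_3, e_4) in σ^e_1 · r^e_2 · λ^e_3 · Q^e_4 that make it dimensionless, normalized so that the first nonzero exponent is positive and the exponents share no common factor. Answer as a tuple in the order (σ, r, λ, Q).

M: e_1·(1) + e_2·(0) + e_3·(1) + e_4·(0) = 0
L: e_1·(-1) + e_2·(1) + e_3·(0) + e_4·(3) = 0
T: e_1·(-2) + e_2·(0) + e_3·(-1) + e_4·(-1) = 0
Solving this homogeneous linear system for the smallest-integer solution (first nonzero entry positive) gives (1, 4, -1, -1).

(1, 4, -1, -1)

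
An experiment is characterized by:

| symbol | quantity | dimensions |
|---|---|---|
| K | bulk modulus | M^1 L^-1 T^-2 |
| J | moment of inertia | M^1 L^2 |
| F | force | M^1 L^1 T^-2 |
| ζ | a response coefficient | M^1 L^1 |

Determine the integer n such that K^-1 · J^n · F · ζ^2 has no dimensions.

-2

Balance the M exponent: (1)·n from J, plus −(1) + (1) + 2·(1) = 2 from the rest, must sum to zero.
n + 2 = 0, so n = -2.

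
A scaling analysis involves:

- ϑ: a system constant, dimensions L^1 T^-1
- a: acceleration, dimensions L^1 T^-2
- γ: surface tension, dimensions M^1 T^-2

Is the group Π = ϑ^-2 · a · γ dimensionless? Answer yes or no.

no

Sum the exponent of each base dimension across the product:
  M: −2·[ϑ]_M + [a]_M + [γ]_M = −2·(0) + (0) + (1) = 1
  L: −2·[ϑ]_L + [a]_L + [γ]_L = −2·(1) + (1) + (0) = -1
  T: −2·[ϑ]_T + [a]_T + [γ]_T = −2·(-1) + (-2) + (-2) = -2
Net dimensions [M L⁻¹ T⁻²] ≠ [1] — not dimensionless.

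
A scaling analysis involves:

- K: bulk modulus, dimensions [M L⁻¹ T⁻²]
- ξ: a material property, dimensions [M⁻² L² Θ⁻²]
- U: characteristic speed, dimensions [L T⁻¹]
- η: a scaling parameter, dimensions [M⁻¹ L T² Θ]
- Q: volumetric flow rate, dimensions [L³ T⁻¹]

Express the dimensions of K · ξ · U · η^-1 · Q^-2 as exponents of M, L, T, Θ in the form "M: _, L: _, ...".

Collect each base-dimension exponent across the product:
  M: (1) + (-2) + (0) − (-1) − 2·(0) = 0
  L: (-1) + (2) + (1) − (1) − 2·(3) = -5
  T: (-2) + (0) + (-1) − (2) − 2·(-1) = -3
  Θ: (0) + (-2) + (0) − (1) − 2·(0) = -3
So the dimensions are [L⁻⁵ T⁻³ Θ⁻³].

M: 0, L: -5, T: -3, Θ: -3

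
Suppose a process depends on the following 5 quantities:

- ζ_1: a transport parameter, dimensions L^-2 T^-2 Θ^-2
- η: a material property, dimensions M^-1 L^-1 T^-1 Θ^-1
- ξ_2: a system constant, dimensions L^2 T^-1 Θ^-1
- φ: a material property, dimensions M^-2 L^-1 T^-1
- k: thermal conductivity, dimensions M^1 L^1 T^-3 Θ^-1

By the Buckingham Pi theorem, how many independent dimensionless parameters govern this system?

There are 5 variables and 4 base dimensions (M, L, T, Θ).
The dimension matrix has rank 4.
Independent dimensionless groups: 5 − 4 = 1.

1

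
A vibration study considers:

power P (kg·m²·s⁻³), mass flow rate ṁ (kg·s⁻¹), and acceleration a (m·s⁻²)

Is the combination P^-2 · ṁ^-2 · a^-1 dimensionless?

no

Sum the exponent of each base dimension across the product:
  M: −2·[P]_M − 2·[ṁ]_M − [a]_M = −2·(1) − 2·(1) − (0) = -4
  L: −2·[P]_L − 2·[ṁ]_L − [a]_L = −2·(2) − 2·(0) − (1) = -5
  T: −2·[P]_T − 2·[ṁ]_T − [a]_T = −2·(-3) − 2·(-1) − (-2) = 10
Net dimensions [M⁻⁴ L⁻⁵ T¹⁰] ≠ [1] — not dimensionless.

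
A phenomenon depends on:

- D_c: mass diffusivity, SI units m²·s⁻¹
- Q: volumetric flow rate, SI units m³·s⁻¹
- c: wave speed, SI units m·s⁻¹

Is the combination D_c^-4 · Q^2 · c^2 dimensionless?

Sum the exponent of each base dimension across the product:
  M: −4·[D_c]_M + 2·[Q]_M + 2·[c]_M = −4·(0) + 2·(0) + 2·(0) = 0
  L: −4·[D_c]_L + 2·[Q]_L + 2·[c]_L = −4·(2) + 2·(3) + 2·(1) = 0
  T: −4·[D_c]_T + 2·[Q]_T + 2·[c]_T = −4·(-1) + 2·(-1) + 2·(-1) = 0
All base exponents vanish — dimensionless.

yes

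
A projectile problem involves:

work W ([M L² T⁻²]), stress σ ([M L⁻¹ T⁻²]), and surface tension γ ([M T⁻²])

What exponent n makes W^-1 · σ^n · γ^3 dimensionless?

-2

Balance the M exponent: (1)·n from σ, plus −(1) + 3·(1) = 2 from the rest, must sum to zero.
n + 2 = 0, so n = -2.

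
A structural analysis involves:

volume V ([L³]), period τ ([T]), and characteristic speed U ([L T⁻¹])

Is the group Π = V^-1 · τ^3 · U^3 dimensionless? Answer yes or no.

yes

Sum the exponent of each base dimension across the product:
  L: −[V]_L + 3·[τ]_L + 3·[U]_L = −(3) + 3·(0) + 3·(1) = 0
  T: −[V]_T + 3·[τ]_T + 3·[U]_T = −(0) + 3·(1) + 3·(-1) = 0
All base exponents vanish — dimensionless.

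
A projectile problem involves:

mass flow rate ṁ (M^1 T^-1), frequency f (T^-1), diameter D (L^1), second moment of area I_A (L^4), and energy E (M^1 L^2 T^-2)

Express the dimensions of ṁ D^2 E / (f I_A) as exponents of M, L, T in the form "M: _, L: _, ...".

Collect each base-dimension exponent across the product:
  M: (1) − (0) + 2·(0) − (0) + (1) = 2
  L: (0) − (0) + 2·(1) − (4) + (2) = 0
  T: (-1) − (-1) + 2·(0) − (0) + (-2) = -2
So the dimensions are [M² T⁻²].

M: 2, L: 0, T: -2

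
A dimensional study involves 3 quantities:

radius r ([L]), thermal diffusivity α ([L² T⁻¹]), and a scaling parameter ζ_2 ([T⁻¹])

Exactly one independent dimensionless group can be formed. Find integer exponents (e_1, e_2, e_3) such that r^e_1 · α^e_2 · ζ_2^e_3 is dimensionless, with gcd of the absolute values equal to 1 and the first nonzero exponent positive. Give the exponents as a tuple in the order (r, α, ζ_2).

(2, -1, 1)

L: e_1·(1) + e_2·(2) + e_3·(0) = 0
T: e_1·(0) + e_2·(-1) + e_3·(-1) = 0
Solving this homogeneous linear system for the smallest-integer solution (first nonzero entry positive) gives (2, -1, 1).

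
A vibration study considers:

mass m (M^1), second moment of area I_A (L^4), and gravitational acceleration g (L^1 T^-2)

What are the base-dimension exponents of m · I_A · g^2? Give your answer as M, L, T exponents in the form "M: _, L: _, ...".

Collect each base-dimension exponent across the product:
  M: (1) + (0) + 2·(0) = 1
  L: (0) + (4) + 2·(1) = 6
  T: (0) + (0) + 2·(-2) = -4
So the dimensions are [M L⁶ T⁻⁴].

M: 1, L: 6, T: -4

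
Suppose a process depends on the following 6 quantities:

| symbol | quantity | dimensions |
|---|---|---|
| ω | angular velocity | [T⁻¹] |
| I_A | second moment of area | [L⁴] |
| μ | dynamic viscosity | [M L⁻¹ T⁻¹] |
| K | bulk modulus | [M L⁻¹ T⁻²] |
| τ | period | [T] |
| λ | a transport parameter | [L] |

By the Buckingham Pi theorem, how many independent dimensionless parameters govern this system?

3

There are 6 variables and 3 base dimensions (M, L, T).
The dimension matrix has rank 3.
Independent dimensionless groups: 6 − 3 = 3.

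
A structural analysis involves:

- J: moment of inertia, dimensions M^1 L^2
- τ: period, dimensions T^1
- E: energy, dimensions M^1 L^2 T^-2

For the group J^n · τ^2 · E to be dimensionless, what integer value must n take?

-1

Balance the M exponent: (1)·n from J, plus 2·(0) + (1) = 1 from the rest, must sum to zero.
n + 1 = 0, so n = -1.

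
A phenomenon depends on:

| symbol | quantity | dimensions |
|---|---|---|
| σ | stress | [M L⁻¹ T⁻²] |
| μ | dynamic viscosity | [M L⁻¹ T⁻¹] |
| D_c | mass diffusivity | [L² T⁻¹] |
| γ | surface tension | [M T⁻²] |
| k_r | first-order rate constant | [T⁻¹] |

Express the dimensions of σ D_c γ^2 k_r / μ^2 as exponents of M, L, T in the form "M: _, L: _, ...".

Collect each base-dimension exponent across the product:
  M: (1) − 2·(1) + (0) + 2·(1) + (0) = 1
  L: (-1) − 2·(-1) + (2) + 2·(0) + (0) = 3
  T: (-2) − 2·(-1) + (-1) + 2·(-2) + (-1) = -6
So the dimensions are [M L³ T⁻⁶].

M: 1, L: 3, T: -6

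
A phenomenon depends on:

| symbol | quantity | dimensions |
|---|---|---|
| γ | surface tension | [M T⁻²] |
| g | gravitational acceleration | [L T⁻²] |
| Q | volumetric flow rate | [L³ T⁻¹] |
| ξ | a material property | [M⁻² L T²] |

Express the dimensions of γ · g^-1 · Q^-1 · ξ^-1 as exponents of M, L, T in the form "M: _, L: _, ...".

M: 3, L: -5, T: -1

Collect each base-dimension exponent across the product:
  M: (1) − (0) − (0) − (-2) = 3
  L: (0) − (1) − (3) − (1) = -5
  T: (-2) − (-2) − (-1) − (2) = -1
So the dimensions are [M³ L⁻⁵ T⁻¹].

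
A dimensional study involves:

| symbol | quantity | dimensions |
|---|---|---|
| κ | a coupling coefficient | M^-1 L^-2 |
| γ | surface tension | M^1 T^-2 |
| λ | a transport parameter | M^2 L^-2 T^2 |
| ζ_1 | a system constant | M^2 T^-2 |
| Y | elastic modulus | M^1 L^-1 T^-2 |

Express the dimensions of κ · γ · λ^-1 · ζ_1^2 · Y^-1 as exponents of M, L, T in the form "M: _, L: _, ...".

M: 1, L: 1, T: -6

Collect each base-dimension exponent across the product:
  M: (-1) + (1) − (2) + 2·(2) − (1) = 1
  L: (-2) + (0) − (-2) + 2·(0) − (-1) = 1
  T: (0) + (-2) − (2) + 2·(-2) − (-2) = -6
So the dimensions are [M L T⁻⁶].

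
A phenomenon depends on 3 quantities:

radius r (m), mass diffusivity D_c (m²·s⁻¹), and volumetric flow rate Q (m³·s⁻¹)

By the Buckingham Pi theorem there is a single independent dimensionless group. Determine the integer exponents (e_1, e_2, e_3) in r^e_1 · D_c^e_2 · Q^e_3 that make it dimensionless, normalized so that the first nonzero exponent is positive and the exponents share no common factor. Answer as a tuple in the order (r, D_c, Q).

L: e_1·(1) + e_2·(2) + e_3·(3) = 0
T: e_1·(0) + e_2·(-1) + e_3·(-1) = 0
Solving this homogeneous linear system for the smallest-integer solution (first nonzero entry positive) gives (1, 1, -1).

(1, 1, -1)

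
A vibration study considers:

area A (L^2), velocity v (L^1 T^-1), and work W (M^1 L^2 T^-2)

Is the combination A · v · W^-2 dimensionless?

no

Sum the exponent of each base dimension across the product:
  M: [A]_M + [v]_M − 2·[W]_M = (0) + (0) − 2·(1) = -2
  L: [A]_L + [v]_L − 2·[W]_L = (2) + (1) − 2·(2) = -1
  T: [A]_T + [v]_T − 2·[W]_T = (0) + (-1) − 2·(-2) = 3
Net dimensions [M⁻² L⁻¹ T³] ≠ [1] — not dimensionless.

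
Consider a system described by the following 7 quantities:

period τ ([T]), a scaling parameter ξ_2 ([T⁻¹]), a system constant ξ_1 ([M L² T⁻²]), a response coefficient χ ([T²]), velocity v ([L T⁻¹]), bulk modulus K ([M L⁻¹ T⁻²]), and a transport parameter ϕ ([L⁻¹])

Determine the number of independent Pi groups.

4

There are 7 variables and 3 base dimensions (M, L, T).
The dimension matrix has rank 3.
Independent dimensionless groups: 7 − 3 = 4.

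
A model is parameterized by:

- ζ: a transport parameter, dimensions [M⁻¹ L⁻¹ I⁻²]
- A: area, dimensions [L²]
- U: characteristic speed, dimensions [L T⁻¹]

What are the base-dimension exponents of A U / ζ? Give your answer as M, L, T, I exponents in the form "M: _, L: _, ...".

M: 1, L: 4, T: -1, I: 2

Collect each base-dimension exponent across the product:
  M: −(-1) + (0) + (0) = 1
  L: −(-1) + (2) + (1) = 4
  T: −(0) + (0) + (-1) = -1
  I: −(-2) + (0) + (0) = 2
So the dimensions are [M L⁴ T⁻¹ I²].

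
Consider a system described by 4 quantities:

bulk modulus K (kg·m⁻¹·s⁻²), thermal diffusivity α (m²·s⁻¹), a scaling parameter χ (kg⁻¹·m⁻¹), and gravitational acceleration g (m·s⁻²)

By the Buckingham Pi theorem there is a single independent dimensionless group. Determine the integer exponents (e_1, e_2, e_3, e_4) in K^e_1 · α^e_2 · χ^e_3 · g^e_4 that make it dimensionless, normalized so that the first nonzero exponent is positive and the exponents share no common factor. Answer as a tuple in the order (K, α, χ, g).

(1, 2, 1, -2)

M: e_1·(1) + e_2·(0) + e_3·(-1) + e_4·(0) = 0
L: e_1·(-1) + e_2·(2) + e_3·(-1) + e_4·(1) = 0
T: e_1·(-2) + e_2·(-1) + e_3·(0) + e_4·(-2) = 0
Solving this homogeneous linear system for the smallest-integer solution (first nonzero entry positive) gives (1, 2, 1, -2).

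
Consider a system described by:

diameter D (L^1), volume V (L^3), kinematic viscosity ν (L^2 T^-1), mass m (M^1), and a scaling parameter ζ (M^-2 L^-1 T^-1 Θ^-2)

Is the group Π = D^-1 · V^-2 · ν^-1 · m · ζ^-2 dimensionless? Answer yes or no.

no

Sum the exponent of each base dimension across the product:
  M: −[D]_M − 2·[V]_M − [ν]_M + [m]_M − 2·[ζ]_M = −(0) − 2·(0) − (0) + (1) − 2·(-2) = 5
  L: −[D]_L − 2·[V]_L − [ν]_L + [m]_L − 2·[ζ]_L = −(1) − 2·(3) − (2) + (0) − 2·(-1) = -7
  T: −[D]_T − 2·[V]_T − [ν]_T + [m]_T − 2·[ζ]_T = −(0) − 2·(0) − (-1) + (0) − 2·(-1) = 3
  Θ: −[D]_Θ − 2·[V]_Θ − [ν]_Θ + [m]_Θ − 2·[ζ]_Θ = −(0) − 2·(0) − (0) + (0) − 2·(-2) = 4
Net dimensions [M⁵ L⁻⁷ T³ Θ⁴] ≠ [1] — not dimensionless.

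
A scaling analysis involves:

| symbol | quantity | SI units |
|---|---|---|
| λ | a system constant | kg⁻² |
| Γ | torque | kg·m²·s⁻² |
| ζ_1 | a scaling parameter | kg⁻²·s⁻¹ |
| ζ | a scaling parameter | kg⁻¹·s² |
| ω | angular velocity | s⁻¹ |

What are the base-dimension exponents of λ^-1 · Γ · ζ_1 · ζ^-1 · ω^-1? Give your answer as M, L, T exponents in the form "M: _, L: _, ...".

Collect each base-dimension exponent across the product:
  M: −(-2) + (1) + (-2) − (-1) − (0) = 2
  L: −(0) + (2) + (0) − (0) − (0) = 2
  T: −(0) + (-2) + (-1) − (2) − (-1) = -4
So the dimensions are [M² L² T⁻⁴].

M: 2, L: 2, T: -4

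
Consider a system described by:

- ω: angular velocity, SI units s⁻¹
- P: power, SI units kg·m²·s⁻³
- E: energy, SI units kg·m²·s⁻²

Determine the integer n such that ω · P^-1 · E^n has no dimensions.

Balance the M exponent: (1)·n from E, plus (0) − (1) = -1 from the rest, must sum to zero.
n − 1 = 0, so n = 1.

1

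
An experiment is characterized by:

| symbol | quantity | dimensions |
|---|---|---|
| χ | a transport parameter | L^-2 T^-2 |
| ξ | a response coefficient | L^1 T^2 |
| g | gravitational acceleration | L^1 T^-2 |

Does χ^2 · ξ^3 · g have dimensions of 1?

Sum the exponent of each base dimension across the product:
  L: 2·[χ]_L + 3·[ξ]_L + [g]_L = 2·(-2) + 3·(1) + (1) = 0
  T: 2·[χ]_T + 3·[ξ]_T + [g]_T = 2·(-2) + 3·(2) + (-2) = 0
All base exponents vanish — dimensionless.

yes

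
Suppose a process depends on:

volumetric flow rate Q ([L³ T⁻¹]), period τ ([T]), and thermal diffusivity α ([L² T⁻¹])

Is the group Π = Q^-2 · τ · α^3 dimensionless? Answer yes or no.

Sum the exponent of each base dimension across the product:
  M: −2·[Q]_M + [τ]_M + 3·[α]_M = −2·(0) + (0) + 3·(0) = 0
  L: −2·[Q]_L + [τ]_L + 3·[α]_L = −2·(3) + (0) + 3·(2) = 0
  T: −2·[Q]_T + [τ]_T + 3·[α]_T = −2·(-1) + (1) + 3·(-1) = 0
  Θ: −2·[Q]_Θ + [τ]_Θ + 3·[α]_Θ = −2·(0) + (0) + 3·(0) = 0
All base exponents vanish — dimensionless.

yes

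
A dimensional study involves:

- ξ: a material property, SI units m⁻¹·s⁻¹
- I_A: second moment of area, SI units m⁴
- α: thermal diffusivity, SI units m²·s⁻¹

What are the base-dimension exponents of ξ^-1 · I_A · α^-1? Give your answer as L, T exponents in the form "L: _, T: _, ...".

L: 3, T: 2

Collect each base-dimension exponent across the product:
  L: −(-1) + (4) − (2) = 3
  T: −(-1) + (0) − (-1) = 2
So the dimensions are [L³ T²].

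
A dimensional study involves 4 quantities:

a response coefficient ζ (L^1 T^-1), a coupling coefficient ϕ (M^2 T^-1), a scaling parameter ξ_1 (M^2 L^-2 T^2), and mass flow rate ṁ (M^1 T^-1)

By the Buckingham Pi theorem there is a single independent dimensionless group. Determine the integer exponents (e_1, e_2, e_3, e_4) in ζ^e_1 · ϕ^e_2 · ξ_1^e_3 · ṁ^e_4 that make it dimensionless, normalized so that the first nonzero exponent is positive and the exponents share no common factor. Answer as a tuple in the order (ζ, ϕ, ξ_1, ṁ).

(2, -2, 1, 2)

M: e_1·(0) + e_2·(2) + e_3·(2) + e_4·(1) = 0
L: e_1·(1) + e_2·(0) + e_3·(-2) + e_4·(0) = 0
T: e_1·(-1) + e_2·(-1) + e_3·(2) + e_4·(-1) = 0
Solving this homogeneous linear system for the smallest-integer solution (first nonzero entry positive) gives (2, -2, 1, 2).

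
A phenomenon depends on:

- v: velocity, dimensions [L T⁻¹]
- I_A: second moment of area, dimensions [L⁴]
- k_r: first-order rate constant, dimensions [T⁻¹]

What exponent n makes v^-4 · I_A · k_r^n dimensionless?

4

Balance the T exponent: (-1)·n from k_r, plus −4·(-1) + (0) = 4 from the rest, must sum to zero.
−n + 4 = 0, so n = 4.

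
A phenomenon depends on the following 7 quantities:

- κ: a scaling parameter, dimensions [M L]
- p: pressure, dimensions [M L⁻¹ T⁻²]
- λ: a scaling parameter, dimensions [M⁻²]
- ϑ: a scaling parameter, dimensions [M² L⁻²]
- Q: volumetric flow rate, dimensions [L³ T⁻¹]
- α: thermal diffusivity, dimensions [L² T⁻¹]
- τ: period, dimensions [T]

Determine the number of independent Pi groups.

There are 7 variables and 3 base dimensions (M, L, T).
The dimension matrix has rank 3.
Independent dimensionless groups: 7 − 3 = 4.

4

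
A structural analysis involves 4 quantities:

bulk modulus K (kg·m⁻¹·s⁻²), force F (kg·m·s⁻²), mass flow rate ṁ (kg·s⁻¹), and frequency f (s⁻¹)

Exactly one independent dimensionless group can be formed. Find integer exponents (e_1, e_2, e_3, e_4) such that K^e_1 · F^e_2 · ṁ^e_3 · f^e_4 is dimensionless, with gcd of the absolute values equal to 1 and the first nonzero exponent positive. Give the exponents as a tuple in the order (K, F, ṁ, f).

M: e_1·(1) + e_2·(1) + e_3·(1) + e_4·(0) = 0
L: e_1·(-1) + e_2·(1) + e_3·(0) + e_4·(0) = 0
T: e_1·(-2) + e_2·(-2) + e_3·(-1) + e_4·(-1) = 0
Solving this homogeneous linear system for the smallest-integer solution (first nonzero entry positive) gives (1, 1, -2, -2).

(1, 1, -2, -2)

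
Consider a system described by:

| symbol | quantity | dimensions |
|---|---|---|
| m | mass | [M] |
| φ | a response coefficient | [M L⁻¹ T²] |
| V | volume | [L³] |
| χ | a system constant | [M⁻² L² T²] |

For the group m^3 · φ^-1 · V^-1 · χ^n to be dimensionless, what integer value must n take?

Balance the M exponent: (-2)·n from χ, plus 3·(1) − (1) − (0) = 2 from the rest, must sum to zero.
-2n + 2 = 0, so n = 1.

1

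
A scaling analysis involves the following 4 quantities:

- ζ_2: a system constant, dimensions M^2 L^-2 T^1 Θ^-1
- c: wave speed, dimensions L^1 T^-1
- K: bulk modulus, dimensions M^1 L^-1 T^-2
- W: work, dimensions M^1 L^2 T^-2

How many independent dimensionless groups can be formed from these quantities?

0

There are 4 variables and 4 base dimensions (M, L, T, Θ).
The dimension matrix has rank 4.
Independent dimensionless groups: 4 − 4 = 0.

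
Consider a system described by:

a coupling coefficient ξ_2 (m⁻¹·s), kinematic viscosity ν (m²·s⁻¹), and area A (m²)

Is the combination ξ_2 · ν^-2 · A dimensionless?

Sum the exponent of each base dimension across the product:
  L: [ξ_2]_L − 2·[ν]_L + [A]_L = (-1) − 2·(2) + (2) = -3
  T: [ξ_2]_T − 2·[ν]_T + [A]_T = (1) − 2·(-1) + (0) = 3
Net dimensions [L⁻³ T³] ≠ [1] — not dimensionless.

no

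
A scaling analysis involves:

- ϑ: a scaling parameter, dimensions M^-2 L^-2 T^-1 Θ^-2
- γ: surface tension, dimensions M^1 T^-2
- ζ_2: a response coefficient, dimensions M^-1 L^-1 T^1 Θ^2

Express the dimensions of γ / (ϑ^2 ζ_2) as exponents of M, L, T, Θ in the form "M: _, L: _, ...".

Collect each base-dimension exponent across the product:
  M: −2·(-2) + (1) − (-1) = 6
  L: −2·(-2) + (0) − (-1) = 5
  T: −2·(-1) + (-2) − (1) = -1
  Θ: −2·(-2) + (0) − (2) = 2
So the dimensions are [M⁶ L⁵ T⁻¹ Θ²].

M: 6, L: 5, T: -1, Θ: 2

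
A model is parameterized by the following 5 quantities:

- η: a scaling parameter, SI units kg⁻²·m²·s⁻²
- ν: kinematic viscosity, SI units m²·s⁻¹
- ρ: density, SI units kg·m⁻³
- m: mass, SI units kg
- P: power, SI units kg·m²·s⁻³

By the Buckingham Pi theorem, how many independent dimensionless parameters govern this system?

2

There are 5 variables and 3 base dimensions (M, L, T).
The dimension matrix has rank 3.
Independent dimensionless groups: 5 − 3 = 2.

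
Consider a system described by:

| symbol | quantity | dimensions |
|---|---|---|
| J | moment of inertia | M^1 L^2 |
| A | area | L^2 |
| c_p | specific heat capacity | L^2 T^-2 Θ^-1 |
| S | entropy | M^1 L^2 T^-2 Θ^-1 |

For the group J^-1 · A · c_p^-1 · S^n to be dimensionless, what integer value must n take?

Balance the M exponent: (1)·n from S, plus −(1) + (0) − (0) = -1 from the rest, must sum to zero.
n − 1 = 0, so n = 1.

1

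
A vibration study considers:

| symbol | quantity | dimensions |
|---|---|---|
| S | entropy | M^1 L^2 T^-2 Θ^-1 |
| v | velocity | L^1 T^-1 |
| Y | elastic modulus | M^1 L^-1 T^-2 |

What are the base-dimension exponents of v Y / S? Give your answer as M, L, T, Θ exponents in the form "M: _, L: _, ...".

M: 0, L: -2, T: -1, Θ: 1

Collect each base-dimension exponent across the product:
  M: −(1) + (0) + (1) = 0
  L: −(2) + (1) + (-1) = -2
  T: −(-2) + (-1) + (-2) = -1
  Θ: −(-1) + (0) + (0) = 1
So the dimensions are [L⁻² T⁻¹ Θ].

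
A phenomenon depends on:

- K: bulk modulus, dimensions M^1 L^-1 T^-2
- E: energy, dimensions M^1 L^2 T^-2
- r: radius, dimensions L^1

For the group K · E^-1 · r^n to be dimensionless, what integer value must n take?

Balance the L exponent: (1)·n from r, plus (-1) − (2) = -3 from the rest, must sum to zero.
n − 3 = 0, so n = 3.

3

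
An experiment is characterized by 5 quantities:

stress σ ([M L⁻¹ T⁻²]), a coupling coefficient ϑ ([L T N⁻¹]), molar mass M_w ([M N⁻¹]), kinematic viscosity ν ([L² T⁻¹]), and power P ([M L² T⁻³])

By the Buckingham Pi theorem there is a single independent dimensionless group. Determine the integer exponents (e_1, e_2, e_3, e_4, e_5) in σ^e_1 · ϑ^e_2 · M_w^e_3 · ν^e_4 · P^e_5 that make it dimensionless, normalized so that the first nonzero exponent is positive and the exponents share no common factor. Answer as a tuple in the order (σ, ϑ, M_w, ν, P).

(1, -1, 1, 3, -2)

M: e_1·(1) + e_2·(0) + e_3·(1) + e_4·(0) + e_5·(1) = 0
L: e_1·(-1) + e_2·(1) + e_3·(0) + e_4·(2) + e_5·(2) = 0
T: e_1·(-2) + e_2·(1) + e_3·(0) + e_4·(-1) + e_5·(-3) = 0
N: e_1·(0) + e_2·(-1) + e_3·(-1) + e_4·(0) + e_5·(0) = 0
Solving this homogeneous linear system for the smallest-integer solution (first nonzero entry positive) gives (1, -1, 1, 3, -2).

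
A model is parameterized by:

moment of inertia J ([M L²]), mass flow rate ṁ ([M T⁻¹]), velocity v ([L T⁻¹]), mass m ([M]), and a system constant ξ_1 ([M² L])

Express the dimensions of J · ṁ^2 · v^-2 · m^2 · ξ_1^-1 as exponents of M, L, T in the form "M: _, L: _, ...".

M: 3, L: -1, T: 0

Collect each base-dimension exponent across the product:
  M: (1) + 2·(1) − 2·(0) + 2·(1) − (2) = 3
  L: (2) + 2·(0) − 2·(1) + 2·(0) − (1) = -1
  T: (0) + 2·(-1) − 2·(-1) + 2·(0) − (0) = 0
So the dimensions are [M³ L⁻¹].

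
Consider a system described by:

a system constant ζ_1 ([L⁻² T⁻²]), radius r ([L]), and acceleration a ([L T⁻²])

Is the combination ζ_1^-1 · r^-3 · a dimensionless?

Sum the exponent of each base dimension across the product:
  L: −[ζ_1]_L − 3·[r]_L + [a]_L = −(-2) − 3·(1) + (1) = 0
  T: −[ζ_1]_T − 3·[r]_T + [a]_T = −(-2) − 3·(0) + (-2) = 0
All base exponents vanish — dimensionless.

yes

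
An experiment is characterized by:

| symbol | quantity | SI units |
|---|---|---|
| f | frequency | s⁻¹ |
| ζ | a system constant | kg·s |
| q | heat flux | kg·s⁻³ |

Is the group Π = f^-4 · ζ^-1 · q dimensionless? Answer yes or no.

Sum the exponent of each base dimension across the product:
  M: −4·[f]_M − [ζ]_M + [q]_M = −4·(0) − (1) + (1) = 0
  L: −4·[f]_L − [ζ]_L + [q]_L = −4·(0) − (0) + (0) = 0
  T: −4·[f]_T − [ζ]_T + [q]_T = −4·(-1) − (1) + (-3) = 0
All base exponents vanish — dimensionless.

yes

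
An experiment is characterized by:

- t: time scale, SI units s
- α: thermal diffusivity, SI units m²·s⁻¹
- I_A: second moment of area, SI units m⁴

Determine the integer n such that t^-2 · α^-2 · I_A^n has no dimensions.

1

Balance the L exponent: (4)·n from I_A, plus −2·(0) − 2·(2) = -4 from the rest, must sum to zero.
4n − 4 = 0, so n = 1.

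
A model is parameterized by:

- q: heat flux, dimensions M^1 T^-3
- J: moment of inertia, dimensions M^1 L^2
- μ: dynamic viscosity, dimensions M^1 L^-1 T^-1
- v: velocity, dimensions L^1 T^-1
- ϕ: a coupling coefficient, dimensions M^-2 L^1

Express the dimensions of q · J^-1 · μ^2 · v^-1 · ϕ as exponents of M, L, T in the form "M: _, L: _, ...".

Collect each base-dimension exponent across the product:
  M: (1) − (1) + 2·(1) − (0) + (-2) = 0
  L: (0) − (2) + 2·(-1) − (1) + (1) = -4
  T: (-3) − (0) + 2·(-1) − (-1) + (0) = -4
So the dimensions are [L⁻⁴ T⁻⁴].

M: 0, L: -4, T: -4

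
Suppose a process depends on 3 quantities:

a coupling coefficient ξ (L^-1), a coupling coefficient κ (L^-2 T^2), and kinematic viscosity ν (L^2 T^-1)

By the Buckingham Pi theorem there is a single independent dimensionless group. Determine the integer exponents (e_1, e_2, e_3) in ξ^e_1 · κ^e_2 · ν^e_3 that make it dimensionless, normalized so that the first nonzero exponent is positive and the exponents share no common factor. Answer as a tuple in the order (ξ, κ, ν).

L: e_1·(-1) + e_2·(-2) + e_3·(2) = 0
T: e_1·(0) + e_2·(2) + e_3·(-1) = 0
Solving this homogeneous linear system for the smallest-integer solution (first nonzero entry positive) gives (2, 1, 2).

(2, 1, 2)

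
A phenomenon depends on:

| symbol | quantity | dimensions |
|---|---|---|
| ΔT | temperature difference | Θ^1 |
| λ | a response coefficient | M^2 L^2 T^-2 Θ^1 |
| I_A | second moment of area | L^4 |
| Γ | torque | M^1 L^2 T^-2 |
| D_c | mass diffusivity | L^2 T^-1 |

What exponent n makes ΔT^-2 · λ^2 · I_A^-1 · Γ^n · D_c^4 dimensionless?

-4

Balance the M exponent: (1)·n from Γ, plus −2·(0) + 2·(2) − (0) + 4·(0) = 4 from the rest, must sum to zero.
n + 4 = 0, so n = -4.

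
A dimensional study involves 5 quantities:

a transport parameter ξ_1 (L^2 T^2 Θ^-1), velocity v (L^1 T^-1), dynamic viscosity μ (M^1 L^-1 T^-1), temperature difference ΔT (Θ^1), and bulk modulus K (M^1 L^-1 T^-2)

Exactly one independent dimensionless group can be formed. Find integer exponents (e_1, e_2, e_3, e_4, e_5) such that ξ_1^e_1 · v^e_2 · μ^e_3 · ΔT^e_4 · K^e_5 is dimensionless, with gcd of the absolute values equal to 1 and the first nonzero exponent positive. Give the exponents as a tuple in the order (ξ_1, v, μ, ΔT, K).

(1, -2, -4, 1, 4)

M: e_1·(0) + e_2·(0) + e_3·(1) + e_4·(0) + e_5·(1) = 0
L: e_1·(2) + e_2·(1) + e_3·(-1) + e_4·(0) + e_5·(-1) = 0
T: e_1·(2) + e_2·(-1) + e_3·(-1) + e_4·(0) + e_5·(-2) = 0
Θ: e_1·(-1) + e_2·(0) + e_3·(0) + e_4·(1) + e_5·(0) = 0
Solving this homogeneous linear system for the smallest-integer solution (first nonzero entry positive) gives (1, -2, -4, 1, 4).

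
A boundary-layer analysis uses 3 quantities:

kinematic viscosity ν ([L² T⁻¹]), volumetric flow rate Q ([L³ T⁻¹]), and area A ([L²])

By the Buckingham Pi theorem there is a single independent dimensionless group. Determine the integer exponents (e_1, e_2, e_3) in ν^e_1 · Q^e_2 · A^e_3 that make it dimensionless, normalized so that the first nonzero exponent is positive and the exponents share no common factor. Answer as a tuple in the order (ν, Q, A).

(2, -2, 1)

L: e_1·(2) + e_2·(3) + e_3·(2) = 0
T: e_1·(-1) + e_2·(-1) + e_3·(0) = 0
Solving this homogeneous linear system for the smallest-integer solution (first nonzero entry positive) gives (2, -2, 1).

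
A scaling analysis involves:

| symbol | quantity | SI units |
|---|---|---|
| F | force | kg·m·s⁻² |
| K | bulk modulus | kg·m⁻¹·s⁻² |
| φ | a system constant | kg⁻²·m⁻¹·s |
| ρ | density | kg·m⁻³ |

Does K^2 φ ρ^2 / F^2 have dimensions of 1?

Sum the exponent of each base dimension across the product:
  M: −2·[F]_M + 2·[K]_M + [φ]_M + 2·[ρ]_M = −2·(1) + 2·(1) + (-2) + 2·(1) = 0
  L: −2·[F]_L + 2·[K]_L + [φ]_L + 2·[ρ]_L = −2·(1) + 2·(-1) + (-1) + 2·(-3) = -11
  T: −2·[F]_T + 2·[K]_T + [φ]_T + 2·[ρ]_T = −2·(-2) + 2·(-2) + (1) + 2·(0) = 1
Net dimensions [L⁻¹¹ T] ≠ [1] — not dimensionless.

no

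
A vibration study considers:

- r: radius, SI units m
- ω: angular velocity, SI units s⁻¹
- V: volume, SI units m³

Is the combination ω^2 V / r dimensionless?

Sum the exponent of each base dimension across the product:
  L: −[r]_L + 2·[ω]_L + [V]_L = −(1) + 2·(0) + (3) = 2
  T: −[r]_T + 2·[ω]_T + [V]_T = −(0) + 2·(-1) + (0) = -2
Net dimensions [L² T⁻²] ≠ [1] — not dimensionless.

no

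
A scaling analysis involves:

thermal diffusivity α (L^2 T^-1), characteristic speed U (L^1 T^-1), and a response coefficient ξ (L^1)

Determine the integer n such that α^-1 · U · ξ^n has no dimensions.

1

Balance the L exponent: (1)·n from ξ, plus −(2) + (1) = -1 from the rest, must sum to zero.
n − 1 = 0, so n = 1.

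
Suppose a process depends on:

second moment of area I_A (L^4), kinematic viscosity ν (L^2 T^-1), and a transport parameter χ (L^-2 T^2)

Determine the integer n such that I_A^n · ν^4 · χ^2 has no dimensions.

Balance the L exponent: (4)·n from I_A, plus 4·(2) + 2·(-2) = 4 from the rest, must sum to zero.
4n + 4 = 0, so n = -1.

-1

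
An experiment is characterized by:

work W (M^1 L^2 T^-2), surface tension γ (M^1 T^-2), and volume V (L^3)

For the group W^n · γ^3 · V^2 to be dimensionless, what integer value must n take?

Balance the M exponent: (1)·n from W, plus 3·(1) + 2·(0) = 3 from the rest, must sum to zero.
n + 3 = 0, so n = -3.

-3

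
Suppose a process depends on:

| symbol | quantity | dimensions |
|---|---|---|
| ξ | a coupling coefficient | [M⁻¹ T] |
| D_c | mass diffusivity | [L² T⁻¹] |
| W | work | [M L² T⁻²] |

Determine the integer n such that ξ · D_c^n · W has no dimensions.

-1

Balance the L exponent: (2)·n from D_c, plus (0) + (2) = 2 from the rest, must sum to zero.
2n + 2 = 0, so n = -1.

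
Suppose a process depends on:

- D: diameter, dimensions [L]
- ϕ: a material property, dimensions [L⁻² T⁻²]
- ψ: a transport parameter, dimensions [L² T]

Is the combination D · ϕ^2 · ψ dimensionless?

no

Sum the exponent of each base dimension across the product:
  L: [D]_L + 2·[ϕ]_L + [ψ]_L = (1) + 2·(-2) + (2) = -1
  T: [D]_T + 2·[ϕ]_T + [ψ]_T = (0) + 2·(-2) + (1) = -3
Net dimensions [L⁻¹ T⁻³] ≠ [1] — not dimensionless.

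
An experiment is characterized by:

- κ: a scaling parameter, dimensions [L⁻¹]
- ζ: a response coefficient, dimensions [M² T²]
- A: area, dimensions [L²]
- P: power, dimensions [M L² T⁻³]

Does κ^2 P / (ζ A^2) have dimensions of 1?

no

Sum the exponent of each base dimension across the product:
  M: 2·[κ]_M − [ζ]_M − 2·[A]_M + [P]_M = 2·(0) − (2) − 2·(0) + (1) = -1
  L: 2·[κ]_L − [ζ]_L − 2·[A]_L + [P]_L = 2·(-1) − (0) − 2·(2) + (2) = -4
  T: 2·[κ]_T − [ζ]_T − 2·[A]_T + [P]_T = 2·(0) − (2) − 2·(0) + (-3) = -5
Net dimensions [M⁻¹ L⁻⁴ T⁻⁵] ≠ [1] — not dimensionless.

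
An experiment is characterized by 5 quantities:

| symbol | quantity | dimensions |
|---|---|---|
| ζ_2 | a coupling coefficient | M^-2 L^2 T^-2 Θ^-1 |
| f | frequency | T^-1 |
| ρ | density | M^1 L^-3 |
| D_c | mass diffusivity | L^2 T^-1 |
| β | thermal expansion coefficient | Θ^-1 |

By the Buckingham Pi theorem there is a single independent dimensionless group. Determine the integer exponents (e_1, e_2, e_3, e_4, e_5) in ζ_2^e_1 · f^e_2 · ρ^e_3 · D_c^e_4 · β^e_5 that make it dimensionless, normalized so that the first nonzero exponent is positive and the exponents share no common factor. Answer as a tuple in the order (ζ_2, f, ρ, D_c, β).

(1, -4, 2, 2, -1)

M: e_1·(-2) + e_2·(0) + e_3·(1) + e_4·(0) + e_5·(0) = 0
L: e_1·(2) + e_2·(0) + e_3·(-3) + e_4·(2) + e_5·(0) = 0
T: e_1·(-2) + e_2·(-1) + e_3·(0) + e_4·(-1) + e_5·(0) = 0
Θ: e_1·(-1) + e_2·(0) + e_3·(0) + e_4·(0) + e_5·(-1) = 0
Solving this homogeneous linear system for the smallest-integer solution (first nonzero entry positive) gives (1, -4, 2, 2, -1).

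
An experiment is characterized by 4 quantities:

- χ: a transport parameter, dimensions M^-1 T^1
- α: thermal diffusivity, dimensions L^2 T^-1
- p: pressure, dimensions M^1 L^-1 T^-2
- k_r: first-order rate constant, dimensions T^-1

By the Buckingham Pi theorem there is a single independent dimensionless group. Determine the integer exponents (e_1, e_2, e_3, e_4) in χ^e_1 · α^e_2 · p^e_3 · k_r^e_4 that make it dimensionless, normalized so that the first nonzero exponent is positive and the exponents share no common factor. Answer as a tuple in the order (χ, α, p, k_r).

M: e_1·(-1) + e_2·(0) + e_3·(1) + e_4·(0) = 0
L: e_1·(0) + e_2·(2) + e_3·(-1) + e_4·(0) = 0
T: e_1·(1) + e_2·(-1) + e_3·(-2) + e_4·(-1) = 0
Solving this homogeneous linear system for the smallest-integer solution (first nonzero entry positive) gives (2, 1, 2, -3).

(2, 1, 2, -3)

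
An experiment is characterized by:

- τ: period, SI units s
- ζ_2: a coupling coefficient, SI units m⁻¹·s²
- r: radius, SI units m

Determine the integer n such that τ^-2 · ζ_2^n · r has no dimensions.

1

Balance the L exponent: (-1)·n from ζ_2, plus −2·(0) + (1) = 1 from the rest, must sum to zero.
−n + 1 = 0, so n = 1.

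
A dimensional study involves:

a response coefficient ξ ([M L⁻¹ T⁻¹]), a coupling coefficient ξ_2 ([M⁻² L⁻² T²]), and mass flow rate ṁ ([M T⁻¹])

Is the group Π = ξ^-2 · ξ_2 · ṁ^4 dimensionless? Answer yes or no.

yes

Sum the exponent of each base dimension across the product:
  M: −2·[ξ]_M + [ξ_2]_M + 4·[ṁ]_M = −2·(1) + (-2) + 4·(1) = 0
  L: −2·[ξ]_L + [ξ_2]_L + 4·[ṁ]_L = −2·(-1) + (-2) + 4·(0) = 0
  T: −2·[ξ]_T + [ξ_2]_T + 4·[ṁ]_T = −2·(-1) + (2) + 4·(-1) = 0
All base exponents vanish — dimensionless.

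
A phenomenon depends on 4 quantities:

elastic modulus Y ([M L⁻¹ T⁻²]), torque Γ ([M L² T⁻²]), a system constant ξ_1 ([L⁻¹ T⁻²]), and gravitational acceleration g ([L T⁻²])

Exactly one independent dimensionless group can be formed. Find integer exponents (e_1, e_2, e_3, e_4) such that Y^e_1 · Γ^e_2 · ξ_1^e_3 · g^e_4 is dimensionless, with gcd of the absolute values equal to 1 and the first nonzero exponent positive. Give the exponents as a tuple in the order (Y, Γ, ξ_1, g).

(2, -2, -3, 3)

M: e_1·(1) + e_2·(1) + e_3·(0) + e_4·(0) = 0
L: e_1·(-1) + e_2·(2) + e_3·(-1) + e_4·(1) = 0
T: e_1·(-2) + e_2·(-2) + e_3·(-2) + e_4·(-2) = 0
Solving this homogeneous linear system for the smallest-integer solution (first nonzero entry positive) gives (2, -2, -3, 3).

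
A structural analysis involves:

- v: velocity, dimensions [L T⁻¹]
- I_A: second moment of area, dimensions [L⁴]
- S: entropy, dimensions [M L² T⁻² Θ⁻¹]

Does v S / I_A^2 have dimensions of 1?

no

Sum the exponent of each base dimension across the product:
  M: [v]_M − 2·[I_A]_M + [S]_M = (0) − 2·(0) + (1) = 1
  L: [v]_L − 2·[I_A]_L + [S]_L = (1) − 2·(4) + (2) = -5
  T: [v]_T − 2·[I_A]_T + [S]_T = (-1) − 2·(0) + (-2) = -3
  Θ: [v]_Θ − 2·[I_A]_Θ + [S]_Θ = (0) − 2·(0) + (-1) = -1
Net dimensions [M L⁻⁵ T⁻³ Θ⁻¹] ≠ [1] — not dimensionless.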